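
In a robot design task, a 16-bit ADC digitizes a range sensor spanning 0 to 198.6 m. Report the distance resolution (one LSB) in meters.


res = range / 2^n = 198.6/2^16 = 198.6/65536 = 0.0030

0.0030 m


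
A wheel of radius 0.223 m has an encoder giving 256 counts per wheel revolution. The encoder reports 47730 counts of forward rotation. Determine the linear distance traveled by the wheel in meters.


revs = 47730/256 = 186.445312
d = revs * 2*pi*r = 186.445312 * 2*pi*0.223 = 261.2379

261.2379 m


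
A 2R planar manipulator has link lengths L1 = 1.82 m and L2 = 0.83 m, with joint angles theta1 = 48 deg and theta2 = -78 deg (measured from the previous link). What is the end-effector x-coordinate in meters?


x = L1*cos(th1) + L2*cos(th1+th2) = 1.82*cos(48 deg) + 0.83*cos(-30 deg) = 1.9366

1.9366 m


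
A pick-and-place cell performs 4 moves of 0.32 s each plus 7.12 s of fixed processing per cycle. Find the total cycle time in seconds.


T = 4*0.32 + 7.12 = 8.4000

8.4000 s


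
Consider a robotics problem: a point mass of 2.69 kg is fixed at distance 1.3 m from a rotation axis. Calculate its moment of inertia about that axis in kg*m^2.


I = m*r^2 = 2.69*1.3^2 = 4.5461

4.5461 kg*m^2


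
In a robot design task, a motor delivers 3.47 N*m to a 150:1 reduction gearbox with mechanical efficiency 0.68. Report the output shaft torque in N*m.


tau_out = tau_in * N * eta = 3.47 * 150 * 0.68 = 353.9400

353.9400 N*m


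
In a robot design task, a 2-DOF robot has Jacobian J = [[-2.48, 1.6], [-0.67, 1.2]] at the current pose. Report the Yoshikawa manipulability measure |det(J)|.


det(J) = -2.48*1.2 - (1.6)*(-0.67) = -1.9040
|det(J)| = 1.9040

1.9040


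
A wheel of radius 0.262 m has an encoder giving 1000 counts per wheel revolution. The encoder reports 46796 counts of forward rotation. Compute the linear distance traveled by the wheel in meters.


revs = 46796/1000 = 46.796000
d = revs * 2*pi*r = 46.796000 * 2*pi*0.262 = 77.0353

77.0353 m


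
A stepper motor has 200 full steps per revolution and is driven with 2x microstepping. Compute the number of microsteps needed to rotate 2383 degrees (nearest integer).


step_size = 360/(200*2) = 360/400 = 0.900000 deg
n = 2383/(360/400) = 2383*400/360 = 2647.7778 -> 2648

2648 steps


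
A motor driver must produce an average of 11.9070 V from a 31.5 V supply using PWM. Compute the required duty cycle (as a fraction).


D = V_avg/V_supply = 11.9070/31.5 = 0.3780

0.3780


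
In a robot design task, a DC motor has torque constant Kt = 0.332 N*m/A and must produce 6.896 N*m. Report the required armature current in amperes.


I = tau / Kt = 6.896/0.332 = 20.7711

20.7711 A


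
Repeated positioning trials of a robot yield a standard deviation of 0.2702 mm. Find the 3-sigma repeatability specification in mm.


repeatability = 3*sigma = 3*0.2702 = 0.8106

0.8106 mm


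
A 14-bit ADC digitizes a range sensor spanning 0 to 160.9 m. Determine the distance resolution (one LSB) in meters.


res = range / 2^n = 160.9/2^14 = 160.9/16384 = 0.0098

0.0098 m


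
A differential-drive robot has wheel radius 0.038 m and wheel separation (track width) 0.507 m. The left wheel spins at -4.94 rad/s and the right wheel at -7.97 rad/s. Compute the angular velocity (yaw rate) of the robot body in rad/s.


omega = r*(wR - wL)/L = 0.038*(-7.97 - (-4.94))/0.507 = -0.2271

-0.2271 rad/s


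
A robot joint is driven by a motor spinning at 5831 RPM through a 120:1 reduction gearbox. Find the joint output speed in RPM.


omega_joint = omega_motor / N = 5831 / 120 = 48.5917

48.5917 RPM


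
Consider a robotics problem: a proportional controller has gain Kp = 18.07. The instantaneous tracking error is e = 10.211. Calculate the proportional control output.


u_P = Kp * e = 18.07 * 10.211 = 184.5128

184.5128


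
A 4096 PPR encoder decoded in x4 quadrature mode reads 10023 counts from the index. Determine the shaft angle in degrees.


angle = counts * 360 / (PPR*4) = 10023 * 360 / 16384 = 220.2319

220.2319 degrees


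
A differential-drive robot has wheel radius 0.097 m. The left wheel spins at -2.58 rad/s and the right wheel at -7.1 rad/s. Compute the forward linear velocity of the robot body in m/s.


v = r*(wR + wL)/2 = 0.097*(-7.1 + -2.58)/2 = -0.4695

-0.4695 m/s


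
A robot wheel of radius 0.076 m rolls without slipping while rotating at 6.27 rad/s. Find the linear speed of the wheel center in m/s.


v = omega * r = 6.27 * 0.076 = 0.4765

0.4765 m/s


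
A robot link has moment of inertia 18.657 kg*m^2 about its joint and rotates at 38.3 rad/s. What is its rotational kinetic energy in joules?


KE = (1/2)*I*omega^2 = 0.5*18.657*38.3^2 = 13683.8834

13683.8834 J


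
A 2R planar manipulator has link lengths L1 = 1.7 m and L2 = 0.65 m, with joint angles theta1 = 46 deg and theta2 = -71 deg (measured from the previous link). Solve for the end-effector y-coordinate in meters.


y = L1*sin(th1) + L2*sin(th1+th2) = 1.7*sin(46 deg) + 0.65*sin(-25 deg) = 0.9482

0.9482 m


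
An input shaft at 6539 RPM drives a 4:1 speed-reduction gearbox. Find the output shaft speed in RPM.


omega_out = omega_in / N = 6539 / 4 = 1634.7500

1634.7500 RPM


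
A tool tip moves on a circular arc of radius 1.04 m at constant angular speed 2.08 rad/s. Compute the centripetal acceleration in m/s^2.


a_c = omega^2 * r = 2.08^2 * 1.04 = 4.4995

4.4995 m/s^2


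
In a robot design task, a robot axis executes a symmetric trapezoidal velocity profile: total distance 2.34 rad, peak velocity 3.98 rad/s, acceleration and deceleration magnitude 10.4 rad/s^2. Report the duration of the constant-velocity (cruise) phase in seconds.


t_acc = v/a = 0.382692 s, d_acc = v^2/(2a) = 0.761558 rad each
d_cruise = 2.34 - 2*0.761558 = 0.816884 rad
t_cruise = d_cruise/v = 0.816884/3.98 = 0.2052

0.2052 s


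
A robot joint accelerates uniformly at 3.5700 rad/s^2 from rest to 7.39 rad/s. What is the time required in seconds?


t = delta_omega / alpha = 7.39 / 3.5700 = 2.0700

2.0700 s


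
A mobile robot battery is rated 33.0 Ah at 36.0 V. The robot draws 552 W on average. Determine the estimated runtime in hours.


E = 33.0*36.0 = 1188.0000 Wh
t = E/P = 1188.0000/552 = 2.1522

2.1522 hours


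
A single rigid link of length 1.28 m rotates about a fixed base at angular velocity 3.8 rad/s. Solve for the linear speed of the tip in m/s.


v = L*omega = 1.28 * 3.8 = 4.8640

4.8640 m/s


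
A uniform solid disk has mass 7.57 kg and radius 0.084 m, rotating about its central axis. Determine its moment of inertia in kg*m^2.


I = (1/2)*m*R^2 = 0.5*7.57*0.084^2 = 0.0267

0.0267 kg*m^2


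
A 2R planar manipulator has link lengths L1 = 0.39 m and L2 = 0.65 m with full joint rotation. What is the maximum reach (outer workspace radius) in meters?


r_max = L1 + L2 = 0.39 + 0.65 = 1.0400

1.0400 m


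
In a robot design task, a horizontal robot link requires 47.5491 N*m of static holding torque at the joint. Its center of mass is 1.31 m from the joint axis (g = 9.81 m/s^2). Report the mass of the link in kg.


m = tau / (g*L) = 47.5491 / (9.81 * 1.31) = 3.7000

3.7000 kg


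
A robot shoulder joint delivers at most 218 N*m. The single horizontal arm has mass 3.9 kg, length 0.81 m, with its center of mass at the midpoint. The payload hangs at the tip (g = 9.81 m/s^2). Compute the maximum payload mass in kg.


tau_arm = m_arm*g*(L/2) = 3.9*9.81*0.81/2 = 15.4949 N*m
tau_payload = tau_max - tau_arm = 218 - 15.4949 = 202.5051
m_payload = tau_payload / (g*L) = 202.5051 / (9.81*0.81) = 25.4848

25.4848 kg


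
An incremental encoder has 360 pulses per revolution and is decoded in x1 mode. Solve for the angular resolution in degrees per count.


resolution = 360 / (PPR * 1) = 360 / 360 = 1.0000

1.0000 degrees


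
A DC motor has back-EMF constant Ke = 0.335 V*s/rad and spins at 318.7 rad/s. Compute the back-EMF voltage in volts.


V_emf = Ke * omega = 0.335*318.7 = 106.7645

106.7645 V


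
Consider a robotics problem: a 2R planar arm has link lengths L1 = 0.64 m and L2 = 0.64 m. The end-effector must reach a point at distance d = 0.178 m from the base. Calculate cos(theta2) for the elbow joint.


cos(th2) = (d^2 - L1^2 - L2^2)/(2*L1*L2) = (0.178^2 - 0.64^2 - 0.64^2)/(2*0.64*0.64) = -0.9613

-0.9613


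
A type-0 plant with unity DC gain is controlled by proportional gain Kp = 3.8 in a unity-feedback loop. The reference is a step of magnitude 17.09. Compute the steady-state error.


e_ss = R/(1 + Kp) = 17.09/(1 + 3.8) = 17.09/4.8000 = 3.5604

3.5604


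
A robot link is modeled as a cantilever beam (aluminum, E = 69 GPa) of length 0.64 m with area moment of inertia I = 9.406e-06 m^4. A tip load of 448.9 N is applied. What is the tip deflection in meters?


delta = F*L^3/(3*E*I) = 448.9*0.64^3/(3*6.900e+10*9.406e-06)
      = 117.6764416/1947042 = 6.0439e-05

6.0439e-05 m


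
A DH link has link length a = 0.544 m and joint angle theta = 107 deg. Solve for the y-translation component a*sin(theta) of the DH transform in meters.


a*sin(theta) = 0.544*sin(107 deg) = 0.5202

0.5202 m


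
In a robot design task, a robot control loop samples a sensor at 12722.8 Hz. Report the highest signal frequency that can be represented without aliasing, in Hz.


f_max = f_s/2 = 12722.8/2 = 6361.4000

6361.4000 Hz


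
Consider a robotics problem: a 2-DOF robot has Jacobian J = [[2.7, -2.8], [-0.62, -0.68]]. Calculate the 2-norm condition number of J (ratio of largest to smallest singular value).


JJ^T eigenvalues: trace(JJ^T) = 15.9768, det(JJ^T) = det(J)^2 = 12.75918400
s_max^2 = (15.9768 + sqrt(204.22140224))/2 = 15.13370269
s_min^2 = (15.9768 - sqrt(204.22140224))/2 = 0.84309731
kappa = s_max/s_min = sqrt(15.13370269/0.84309731) = 4.2368

4.2368


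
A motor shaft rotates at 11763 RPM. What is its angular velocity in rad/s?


omega = 11763 * 2*pi/60 = 1231.8185

1231.8185 rad/s


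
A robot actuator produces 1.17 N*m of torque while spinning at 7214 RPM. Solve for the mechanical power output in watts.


omega = 7214 * 2*pi/60 = 755.448313 rad/s
P = tau * omega = 1.17 * 755.448313 = 883.8745

883.8745 W


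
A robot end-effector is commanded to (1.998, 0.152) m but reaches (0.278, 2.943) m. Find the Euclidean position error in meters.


dx = 0.278 - (1.998) = -1.7200, dy = 2.943 - (0.152) = 2.7910
err = sqrt(2.958400 + 7.789681) = 3.2784

3.2784 m


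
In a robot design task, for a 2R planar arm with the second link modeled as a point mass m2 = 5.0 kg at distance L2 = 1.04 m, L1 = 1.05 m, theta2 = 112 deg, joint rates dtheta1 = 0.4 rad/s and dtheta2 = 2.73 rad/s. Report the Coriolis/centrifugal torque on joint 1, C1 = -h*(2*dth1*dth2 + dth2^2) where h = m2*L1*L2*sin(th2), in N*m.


h = m2*L1*L2*sin(th2) = 5.0*1.05*1.04*sin(112 deg) = 5.062424
C1 = -h*(2*0.4*2.73 + 2.73^2) = -5.062424*9.6369 = -48.7861

-48.7861 N*m


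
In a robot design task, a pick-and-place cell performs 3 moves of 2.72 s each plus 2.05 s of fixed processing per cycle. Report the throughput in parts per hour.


T_cycle = 3*2.72 + 2.05 = 10.2100 s
rate = 3600/T = 352.5955

352.5955 parts/hour


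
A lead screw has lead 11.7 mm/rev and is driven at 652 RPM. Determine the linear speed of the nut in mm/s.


v = lead * (RPM/60) = 11.7*652/60 = 127.1400

127.1400 mm/s


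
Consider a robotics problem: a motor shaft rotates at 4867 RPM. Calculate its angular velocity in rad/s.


omega = 4867 * 2*pi/60 = 509.6710

509.6710 rad/s


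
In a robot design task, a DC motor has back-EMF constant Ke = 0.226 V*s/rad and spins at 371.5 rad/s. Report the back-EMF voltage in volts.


V_emf = Ke * omega = 0.226*371.5 = 83.9590

83.9590 V


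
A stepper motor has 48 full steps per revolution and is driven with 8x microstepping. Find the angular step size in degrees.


step = 360/(48*8) = 360/384 = 0.9375

0.9375 degrees


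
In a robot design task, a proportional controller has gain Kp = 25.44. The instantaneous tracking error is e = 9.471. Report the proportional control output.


u_P = Kp * e = 25.44 * 9.471 = 240.9422

240.9422


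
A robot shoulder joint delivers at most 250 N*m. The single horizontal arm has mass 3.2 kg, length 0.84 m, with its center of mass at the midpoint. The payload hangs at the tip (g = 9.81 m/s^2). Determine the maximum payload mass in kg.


tau_arm = m_arm*g*(L/2) = 3.2*9.81*0.84/2 = 13.1846 N*m
tau_payload = tau_max - tau_arm = 250 - 13.1846 = 236.8154
m_payload = tau_payload / (g*L) = 236.8154 / (9.81*0.84) = 28.7383

28.7383 kg


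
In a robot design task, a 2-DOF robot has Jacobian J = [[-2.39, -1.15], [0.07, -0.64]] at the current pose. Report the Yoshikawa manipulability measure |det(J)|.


det(J) = -2.39*-0.64 - (-1.15)*(0.07) = 1.6101
|det(J)| = 1.6101

1.6101


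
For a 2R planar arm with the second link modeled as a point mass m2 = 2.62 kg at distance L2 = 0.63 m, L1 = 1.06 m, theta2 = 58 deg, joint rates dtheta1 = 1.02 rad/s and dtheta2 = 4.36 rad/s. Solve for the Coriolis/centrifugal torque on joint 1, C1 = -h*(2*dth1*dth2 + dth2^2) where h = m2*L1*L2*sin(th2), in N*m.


h = m2*L1*L2*sin(th2) = 2.62*1.06*0.63*sin(58 deg) = 1.483775
C1 = -h*(2*1.02*4.36 + 4.36^2) = -1.483775*27.9040 = -41.4033

-41.4033 N*m


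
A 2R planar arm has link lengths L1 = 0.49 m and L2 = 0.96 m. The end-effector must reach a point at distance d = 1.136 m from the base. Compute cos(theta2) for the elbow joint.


cos(th2) = (d^2 - L1^2 - L2^2)/(2*L1*L2) = (1.136^2 - 0.49^2 - 0.96^2)/(2*0.49*0.96) = 0.1369

0.1369


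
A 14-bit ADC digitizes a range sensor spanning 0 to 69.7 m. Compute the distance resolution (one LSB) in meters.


res = range / 2^n = 69.7/2^14 = 69.7/16384 = 0.0043

0.0043 m


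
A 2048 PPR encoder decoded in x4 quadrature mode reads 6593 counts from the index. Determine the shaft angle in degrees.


angle = counts * 360 / (PPR*4) = 6593 * 360 / 8192 = 289.7314

289.7314 degrees


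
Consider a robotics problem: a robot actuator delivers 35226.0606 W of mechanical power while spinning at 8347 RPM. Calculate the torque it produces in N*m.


omega = 8347 * 2*pi/60 = 874.095796 rad/s
tau = P / omega = 35226.0606 / 874.095796 = 40.3000

40.3000 N*m


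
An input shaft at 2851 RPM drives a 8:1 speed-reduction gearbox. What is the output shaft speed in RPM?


omega_out = omega_in / N = 2851 / 8 = 356.3750

356.3750 RPM


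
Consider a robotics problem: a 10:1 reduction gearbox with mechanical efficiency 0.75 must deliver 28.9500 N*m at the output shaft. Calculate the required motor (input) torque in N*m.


tau_in = tau_out / (N * eta) = 28.9500 / (10 * 0.75) = 3.8600

3.8600 N*m


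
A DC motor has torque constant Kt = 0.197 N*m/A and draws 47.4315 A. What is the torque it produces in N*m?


tau = Kt * I = 0.197*47.4315 = 9.3440

9.3440 N*m


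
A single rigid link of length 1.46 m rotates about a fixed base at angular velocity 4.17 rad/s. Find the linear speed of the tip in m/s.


v = L*omega = 1.46 * 4.17 = 6.0882

6.0882 m/s


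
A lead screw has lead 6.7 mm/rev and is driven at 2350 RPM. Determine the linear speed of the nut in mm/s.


v = lead * (RPM/60) = 6.7*2350/60 = 262.4167

262.4167 mm/s


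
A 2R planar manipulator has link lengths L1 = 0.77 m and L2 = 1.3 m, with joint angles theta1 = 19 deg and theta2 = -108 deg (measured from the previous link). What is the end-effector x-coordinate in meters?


x = L1*cos(th1) + L2*cos(th1+th2) = 0.77*cos(19 deg) + 1.3*cos(-89 deg) = 0.7507

0.7507 m


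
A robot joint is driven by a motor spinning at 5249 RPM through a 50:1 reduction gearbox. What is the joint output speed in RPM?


omega_joint = omega_motor / N = 5249 / 50 = 104.9800

104.9800 RPM


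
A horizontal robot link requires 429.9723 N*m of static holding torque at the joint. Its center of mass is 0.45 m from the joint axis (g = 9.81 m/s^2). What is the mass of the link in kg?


m = tau / (g*L) = 429.9723 / (9.81 * 0.45) = 97.4000

97.4000 kg


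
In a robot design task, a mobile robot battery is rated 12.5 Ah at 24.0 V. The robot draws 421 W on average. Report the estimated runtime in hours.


E = 12.5*24.0 = 300.0000 Wh
t = E/P = 300.0000/421 = 0.7126

0.7126 hours


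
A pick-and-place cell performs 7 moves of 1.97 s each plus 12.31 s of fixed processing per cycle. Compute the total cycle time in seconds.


T = 7*1.97 + 12.31 = 26.1000

26.1000 s


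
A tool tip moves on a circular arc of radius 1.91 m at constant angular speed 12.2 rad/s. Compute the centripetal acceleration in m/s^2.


a_c = omega^2 * r = 12.2^2 * 1.91 = 284.2844

284.2844 m/s^2


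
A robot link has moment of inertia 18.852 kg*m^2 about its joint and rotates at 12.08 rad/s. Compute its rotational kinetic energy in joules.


KE = (1/2)*I*omega^2 = 0.5*18.852*12.08^2 = 1375.5022

1375.5022 J


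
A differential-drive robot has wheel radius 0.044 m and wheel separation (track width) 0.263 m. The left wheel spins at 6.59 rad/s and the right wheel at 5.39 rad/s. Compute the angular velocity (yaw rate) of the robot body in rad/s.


omega = r*(wR - wL)/L = 0.044*(5.39 - (6.59))/0.263 = -0.2008

-0.2008 rad/s


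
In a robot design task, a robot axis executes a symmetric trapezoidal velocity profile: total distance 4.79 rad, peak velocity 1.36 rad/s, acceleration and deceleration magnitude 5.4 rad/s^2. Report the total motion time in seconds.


t_acc = v/a = 1.36/5.4 = 0.251852 s
d_acc = v^2/(2a) = 0.171259 rad (each ramp)
d_cruise = 4.79 - 2*0.171259 = 4.447482 rad
t_cruise = 4.447482/1.36 = 3.270207 s
t_total = 2*0.251852 + 3.270207 = 3.7739

3.7739 s


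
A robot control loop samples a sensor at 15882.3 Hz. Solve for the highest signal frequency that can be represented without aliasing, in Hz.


f_max = f_s/2 = 15882.3/2 = 7941.1500

7941.1500 Hz


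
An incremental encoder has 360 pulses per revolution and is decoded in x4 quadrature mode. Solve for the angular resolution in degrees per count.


resolution = 360 / (PPR * 4) = 360 / 1440 = 0.2500

0.2500 degrees


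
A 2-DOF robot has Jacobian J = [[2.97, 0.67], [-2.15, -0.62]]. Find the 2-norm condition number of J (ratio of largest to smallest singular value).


JJ^T eigenvalues: trace(JJ^T) = 14.2767, det(JJ^T) = det(J)^2 = 0.16072081
s_max^2 = (14.2767 + sqrt(203.18127965))/2 = 14.26543355
s_min^2 = (14.2767 - sqrt(203.18127965))/2 = 0.01126645
kappa = s_max/s_min = sqrt(14.26543355/0.01126645) = 35.5835

35.5835


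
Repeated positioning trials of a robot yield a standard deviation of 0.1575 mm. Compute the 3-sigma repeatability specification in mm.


repeatability = 3*sigma = 3*0.1575 = 0.4725

0.4725 mm


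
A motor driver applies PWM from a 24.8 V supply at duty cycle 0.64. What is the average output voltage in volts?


V_avg = V_supply * D = 24.8*0.64 = 15.8720

15.8720 V


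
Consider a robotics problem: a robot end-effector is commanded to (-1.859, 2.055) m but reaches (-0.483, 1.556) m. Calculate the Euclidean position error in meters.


dx = -0.483 - (-1.859) = 1.3760, dy = 1.556 - (2.055) = -0.4990
err = sqrt(1.893376 + 0.249001) = 1.4637

1.4637 m


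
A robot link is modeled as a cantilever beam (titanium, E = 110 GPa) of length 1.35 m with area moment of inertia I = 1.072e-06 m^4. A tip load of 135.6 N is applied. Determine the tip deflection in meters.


delta = F*L^3/(3*E*I) = 135.6*1.35^3/(3*1.100e+11*1.072e-06)
      = 333.62685/353760 = 9.4309e-04

9.4309e-04 m


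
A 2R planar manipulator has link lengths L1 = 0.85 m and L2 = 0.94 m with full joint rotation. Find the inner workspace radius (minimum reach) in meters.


r_min = |L1 - L2| = |0.85 - 0.94| = 0.0900

0.0900 m


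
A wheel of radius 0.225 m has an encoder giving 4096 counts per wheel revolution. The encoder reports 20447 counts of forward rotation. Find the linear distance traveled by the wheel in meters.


revs = 20447/4096 = 4.991943
d = revs * 2*pi*r = 4.991943 * 2*pi*0.225 = 7.0572

7.0572 m


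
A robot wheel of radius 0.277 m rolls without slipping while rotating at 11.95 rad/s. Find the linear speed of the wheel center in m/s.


v = omega * r = 11.95 * 0.277 = 3.3102

3.3102 m/s


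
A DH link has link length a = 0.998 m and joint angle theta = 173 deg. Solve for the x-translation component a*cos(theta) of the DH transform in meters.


a*cos(theta) = 0.998*cos(173 deg) = -0.9906

-0.9906 m


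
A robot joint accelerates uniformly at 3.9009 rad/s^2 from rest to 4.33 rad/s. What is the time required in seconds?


t = delta_omega / alpha = 4.33 / 3.9009 = 1.1100

1.1100 s


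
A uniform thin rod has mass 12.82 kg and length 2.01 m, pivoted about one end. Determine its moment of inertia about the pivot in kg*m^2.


I = (1/3)*m*L^2 = (1/3)*12.82*2.01^2 = 17.2647

17.2647 kg*m^2


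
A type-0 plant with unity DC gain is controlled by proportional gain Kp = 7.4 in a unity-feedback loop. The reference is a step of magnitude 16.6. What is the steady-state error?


e_ss = R/(1 + Kp) = 16.6/(1 + 7.4) = 16.6/8.4000 = 1.9762

1.9762


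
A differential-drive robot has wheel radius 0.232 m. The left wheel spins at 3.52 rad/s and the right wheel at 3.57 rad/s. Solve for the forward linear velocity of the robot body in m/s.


v = r*(wR + wL)/2 = 0.232*(3.57 + 3.52)/2 = 0.8224

0.8224 m/s


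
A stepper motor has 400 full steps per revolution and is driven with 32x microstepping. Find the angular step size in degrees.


step = 360/(400*32) = 360/12800 = 0.0281

0.0281 degrees


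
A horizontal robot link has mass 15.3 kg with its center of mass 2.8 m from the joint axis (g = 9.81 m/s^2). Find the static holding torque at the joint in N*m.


tau = m*g*L = 15.3 * 9.81 * 2.8 = 420.2604

420.2604 N*m


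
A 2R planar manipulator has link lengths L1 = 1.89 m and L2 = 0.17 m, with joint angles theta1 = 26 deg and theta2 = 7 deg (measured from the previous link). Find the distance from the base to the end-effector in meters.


x = L1*cos(th1) + L2*cos(th1+th2) = 1.841295
y = L1*sin(th1) + L2*sin(th1+th2) = 0.921110
d = sqrt(x^2 + y^2) = sqrt(3.390367 + 0.848444) = 2.0588

2.0588 m


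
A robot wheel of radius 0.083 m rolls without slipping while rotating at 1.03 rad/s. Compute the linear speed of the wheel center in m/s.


v = omega * r = 1.03 * 0.083 = 0.0855

0.0855 m/s


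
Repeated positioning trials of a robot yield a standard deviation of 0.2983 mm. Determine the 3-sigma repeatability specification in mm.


repeatability = 3*sigma = 3*0.2983 = 0.8949

0.8949 mm


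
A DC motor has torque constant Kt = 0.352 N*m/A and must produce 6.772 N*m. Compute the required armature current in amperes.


I = tau / Kt = 6.772/0.352 = 19.2386

19.2386 A


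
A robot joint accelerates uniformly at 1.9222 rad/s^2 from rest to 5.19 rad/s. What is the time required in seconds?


t = delta_omega / alpha = 5.19 / 1.9222 = 2.7000

2.7000 s


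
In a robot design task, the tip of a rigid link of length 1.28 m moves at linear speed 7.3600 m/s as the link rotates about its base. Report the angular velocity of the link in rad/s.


omega = v / L = 7.3600 / 1.28 = 5.7500

5.7500 rad/s


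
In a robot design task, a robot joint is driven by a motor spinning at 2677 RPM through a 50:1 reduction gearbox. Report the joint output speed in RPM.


omega_joint = omega_motor / N = 2677 / 50 = 53.5400

53.5400 RPM


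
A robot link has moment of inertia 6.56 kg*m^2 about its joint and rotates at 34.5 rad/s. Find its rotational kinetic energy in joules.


KE = (1/2)*I*omega^2 = 0.5*6.56*34.5^2 = 3904.0200

3904.0200 J


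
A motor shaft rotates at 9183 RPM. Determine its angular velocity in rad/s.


omega = 9183 * 2*pi/60 = 961.6415

961.6415 rad/s


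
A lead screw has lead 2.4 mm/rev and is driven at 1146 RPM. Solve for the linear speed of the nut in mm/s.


v = lead * (RPM/60) = 2.4*1146/60 = 45.8400

45.8400 mm/s


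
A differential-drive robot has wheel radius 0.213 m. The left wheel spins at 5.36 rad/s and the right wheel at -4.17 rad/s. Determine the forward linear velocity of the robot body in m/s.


v = r*(wR + wL)/2 = 0.213*(-4.17 + 5.36)/2 = 0.1267

0.1267 m/s


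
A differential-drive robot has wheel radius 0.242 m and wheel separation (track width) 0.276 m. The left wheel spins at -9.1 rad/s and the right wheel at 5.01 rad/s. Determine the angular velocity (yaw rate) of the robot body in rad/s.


omega = r*(wR - wL)/L = 0.242*(5.01 - (-9.1))/0.276 = 12.3718

12.3718 rad/s


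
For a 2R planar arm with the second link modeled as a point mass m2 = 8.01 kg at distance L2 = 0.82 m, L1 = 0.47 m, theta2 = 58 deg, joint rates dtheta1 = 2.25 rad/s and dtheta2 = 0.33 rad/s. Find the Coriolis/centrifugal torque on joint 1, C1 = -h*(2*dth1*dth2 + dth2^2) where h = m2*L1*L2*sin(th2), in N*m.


h = m2*L1*L2*sin(th2) = 8.01*0.47*0.82*sin(58 deg) = 2.617970
C1 = -h*(2*2.25*0.33 + 0.33^2) = -2.617970*1.5939 = -4.1728

-4.1728 N*m


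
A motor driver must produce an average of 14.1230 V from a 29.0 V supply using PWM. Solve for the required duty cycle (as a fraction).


D = V_avg/V_supply = 14.1230/29.0 = 0.4870

0.4870


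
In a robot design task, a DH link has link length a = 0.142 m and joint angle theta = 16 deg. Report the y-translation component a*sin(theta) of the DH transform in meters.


a*sin(theta) = 0.142*sin(16 deg) = 0.0391

0.0391 m


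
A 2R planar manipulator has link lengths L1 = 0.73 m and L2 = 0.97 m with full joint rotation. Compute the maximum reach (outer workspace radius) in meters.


r_max = L1 + L2 = 0.73 + 0.97 = 1.7000

1.7000 m


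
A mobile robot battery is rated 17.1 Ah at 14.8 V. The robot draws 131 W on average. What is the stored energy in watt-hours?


E = capacity * V = 17.1*14.8 = 253.0800

253.0800 Wh


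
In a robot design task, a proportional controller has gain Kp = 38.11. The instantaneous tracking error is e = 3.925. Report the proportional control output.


u_P = Kp * e = 38.11 * 3.925 = 149.5817

149.5817


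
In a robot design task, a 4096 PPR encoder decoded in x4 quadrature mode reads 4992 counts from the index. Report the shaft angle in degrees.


angle = counts * 360 / (PPR*4) = 4992 * 360 / 16384 = 109.6875

109.6875 degrees


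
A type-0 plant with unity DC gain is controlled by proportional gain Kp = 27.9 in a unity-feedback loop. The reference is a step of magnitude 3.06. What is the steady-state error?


e_ss = R/(1 + Kp) = 3.06/(1 + 27.9) = 3.06/28.9000 = 0.1059

0.1059


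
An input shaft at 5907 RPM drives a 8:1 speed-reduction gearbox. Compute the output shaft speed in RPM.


omega_out = omega_in / N = 5907 / 8 = 738.3750

738.3750 RPM


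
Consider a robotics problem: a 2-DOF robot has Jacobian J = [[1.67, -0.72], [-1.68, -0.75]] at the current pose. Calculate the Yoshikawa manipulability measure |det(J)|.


det(J) = 1.67*-0.75 - (-0.72)*(-1.68) = -2.4621
|det(J)| = 2.4621

2.4621


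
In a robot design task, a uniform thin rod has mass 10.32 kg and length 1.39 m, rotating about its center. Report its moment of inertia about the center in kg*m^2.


I = (1/12)*m*L^2 = (1/12)*10.32*1.39^2 = 1.6616

1.6616 kg*m^2


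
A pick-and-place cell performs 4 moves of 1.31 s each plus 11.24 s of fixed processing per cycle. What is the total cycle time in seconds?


T = 4*1.31 + 11.24 = 16.4800

16.4800 s


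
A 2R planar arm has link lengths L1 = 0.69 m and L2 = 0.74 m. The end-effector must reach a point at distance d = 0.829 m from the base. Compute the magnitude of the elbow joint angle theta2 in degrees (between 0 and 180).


cos(th2) = (d^2 - L1^2 - L2^2)/(2*L1*L2) = (0.829^2 - 0.69^2 - 0.74^2)/(2*0.69*0.74) = -0.32947415
th2 = acos(-0.32947415) = 109.2369 deg

109.2369 degrees


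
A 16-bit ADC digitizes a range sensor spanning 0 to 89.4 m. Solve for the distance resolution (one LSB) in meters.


res = range / 2^n = 89.4/2^16 = 89.4/65536 = 0.0014

0.0014 m


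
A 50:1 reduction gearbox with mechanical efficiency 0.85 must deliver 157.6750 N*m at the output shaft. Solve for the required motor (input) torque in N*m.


tau_in = tau_out / (N * eta) = 157.6750 / (50 * 0.85) = 3.7100

3.7100 N*m


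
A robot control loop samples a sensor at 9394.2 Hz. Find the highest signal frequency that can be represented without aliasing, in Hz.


f_max = f_s/2 = 9394.2/2 = 4697.1000

4697.1000 Hz


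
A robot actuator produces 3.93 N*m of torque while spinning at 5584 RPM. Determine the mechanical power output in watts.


omega = 5584 * 2*pi/60 = 584.755113 rad/s
P = tau * omega = 3.93 * 584.755113 = 2298.0876

2298.0876 W


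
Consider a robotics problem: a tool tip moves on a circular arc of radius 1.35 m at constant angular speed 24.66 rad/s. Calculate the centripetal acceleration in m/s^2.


a_c = omega^2 * r = 24.66^2 * 1.35 = 820.9561

820.9561 m/s^2


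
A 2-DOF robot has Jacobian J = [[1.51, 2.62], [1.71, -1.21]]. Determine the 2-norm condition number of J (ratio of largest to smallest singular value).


JJ^T eigenvalues: trace(JJ^T) = 13.5327, det(JJ^T) = det(J)^2 = 39.78203329
s_max^2 = (13.5327 + sqrt(24.00583613))/2 = 9.21613755
s_min^2 = (13.5327 - sqrt(24.00583613))/2 = 4.31656245
kappa = s_max/s_min = sqrt(9.21613755/4.31656245) = 1.4612

1.4612


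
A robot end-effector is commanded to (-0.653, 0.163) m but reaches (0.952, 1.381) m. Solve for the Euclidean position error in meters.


dx = 0.952 - (-0.653) = 1.6050, dy = 1.381 - (0.163) = 1.2180
err = sqrt(2.576025 + 1.483524) = 2.0148

2.0148 m


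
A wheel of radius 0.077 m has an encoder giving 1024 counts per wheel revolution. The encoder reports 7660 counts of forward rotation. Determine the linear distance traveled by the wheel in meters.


revs = 7660/1024 = 7.480469
d = revs * 2*pi*r = 7.480469 * 2*pi*0.077 = 3.6191

3.6191 m


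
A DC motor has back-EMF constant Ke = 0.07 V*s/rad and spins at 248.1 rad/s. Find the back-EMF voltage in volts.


V_emf = Ke * omega = 0.07*248.1 = 17.3670

17.3670 V


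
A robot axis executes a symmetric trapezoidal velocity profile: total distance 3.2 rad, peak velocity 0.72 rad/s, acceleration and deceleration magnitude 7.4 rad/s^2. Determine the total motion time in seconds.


t_acc = v/a = 0.72/7.4 = 0.097297 s
d_acc = v^2/(2a) = 0.035027 rad (each ramp)
d_cruise = 3.2 - 2*0.035027 = 3.129946 rad
t_cruise = 3.129946/0.72 = 4.347147 s
t_total = 2*0.097297 + 4.347147 = 4.5417

4.5417 s


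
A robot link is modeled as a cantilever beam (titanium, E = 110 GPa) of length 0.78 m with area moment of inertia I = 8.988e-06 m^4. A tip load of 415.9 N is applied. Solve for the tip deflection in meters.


delta = F*L^3/(3*E*I) = 415.9*0.78^3/(3*1.100e+11*8.988e-06)
      = 197.3661768/2966040 = 6.6542e-05

6.6542e-05 m


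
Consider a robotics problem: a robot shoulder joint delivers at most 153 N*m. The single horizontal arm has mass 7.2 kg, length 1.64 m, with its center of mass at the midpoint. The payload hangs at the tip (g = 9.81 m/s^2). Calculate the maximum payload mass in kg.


tau_arm = m_arm*g*(L/2) = 7.2*9.81*1.64/2 = 57.9182 N*m
tau_payload = tau_max - tau_arm = 153 - 57.9182 = 95.0818
m_payload = tau_payload / (g*L) = 95.0818 / (9.81*1.64) = 5.9100

5.9100 kg


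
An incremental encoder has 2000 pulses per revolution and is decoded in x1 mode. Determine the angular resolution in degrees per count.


resolution = 360 / (PPR * 1) = 360 / 2000 = 0.1800

0.1800 degrees


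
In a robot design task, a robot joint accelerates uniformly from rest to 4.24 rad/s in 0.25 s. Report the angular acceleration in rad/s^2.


alpha = delta_omega / t = 4.24 / 0.25 = 16.9600

16.9600 rad/s^2


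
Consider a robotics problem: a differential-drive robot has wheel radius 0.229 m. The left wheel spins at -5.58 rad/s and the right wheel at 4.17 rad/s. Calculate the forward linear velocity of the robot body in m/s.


v = r*(wR + wL)/2 = 0.229*(4.17 + -5.58)/2 = -0.1614

-0.1614 m/s


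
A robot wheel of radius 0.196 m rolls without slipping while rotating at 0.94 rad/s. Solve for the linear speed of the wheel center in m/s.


v = omega * r = 0.94 * 0.196 = 0.1842

0.1842 m/s


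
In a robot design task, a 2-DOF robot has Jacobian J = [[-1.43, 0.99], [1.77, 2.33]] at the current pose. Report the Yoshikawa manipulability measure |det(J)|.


det(J) = -1.43*2.33 - (0.99)*(1.77) = -5.0842
|det(J)| = 5.0842

5.0842


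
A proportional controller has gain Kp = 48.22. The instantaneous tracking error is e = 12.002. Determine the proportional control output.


u_P = Kp * e = 48.22 * 12.002 = 578.7364

578.7364


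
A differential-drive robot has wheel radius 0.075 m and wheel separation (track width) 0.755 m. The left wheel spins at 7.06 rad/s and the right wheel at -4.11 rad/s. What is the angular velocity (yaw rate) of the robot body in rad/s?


omega = r*(wR - wL)/L = 0.075*(-4.11 - (7.06))/0.755 = -1.1096

-1.1096 rad/s


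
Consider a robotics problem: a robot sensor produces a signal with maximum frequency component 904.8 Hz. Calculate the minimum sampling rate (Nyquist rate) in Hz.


f_s,min = 2*f_max = 2*904.8 = 1809.6000

1809.6000 Hz


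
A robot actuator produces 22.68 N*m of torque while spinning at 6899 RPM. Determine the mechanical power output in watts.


omega = 6899 * 2*pi/60 = 722.461591 rad/s
P = tau * omega = 22.68 * 722.461591 = 16385.4289

16385.4289 W


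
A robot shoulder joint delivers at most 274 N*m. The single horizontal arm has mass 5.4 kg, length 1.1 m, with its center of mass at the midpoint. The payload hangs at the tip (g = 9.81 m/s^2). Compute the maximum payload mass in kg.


tau_arm = m_arm*g*(L/2) = 5.4*9.81*1.1/2 = 29.1357 N*m
tau_payload = tau_max - tau_arm = 274 - 29.1357 = 244.8643
m_payload = tau_payload / (g*L) = 244.8643 / (9.81*1.1) = 22.6915

22.6915 kg


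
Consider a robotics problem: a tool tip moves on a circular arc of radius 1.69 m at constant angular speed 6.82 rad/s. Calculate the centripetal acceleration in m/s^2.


a_c = omega^2 * r = 6.82^2 * 1.69 = 78.6060

78.6060 m/s^2


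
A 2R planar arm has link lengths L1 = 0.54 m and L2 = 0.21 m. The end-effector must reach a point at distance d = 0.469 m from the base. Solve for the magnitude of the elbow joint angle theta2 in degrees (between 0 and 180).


cos(th2) = (d^2 - L1^2 - L2^2)/(2*L1*L2) = (0.469^2 - 0.54^2 - 0.21^2)/(2*0.54*0.21) = -0.51031305
th2 = acos(-0.51031305) = 120.6847 deg

120.6847 degrees


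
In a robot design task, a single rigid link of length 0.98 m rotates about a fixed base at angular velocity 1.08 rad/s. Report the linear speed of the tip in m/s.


v = L*omega = 0.98 * 1.08 = 1.0584

1.0584 m/s


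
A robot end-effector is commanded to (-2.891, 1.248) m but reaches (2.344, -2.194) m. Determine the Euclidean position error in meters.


dx = 2.344 - (-2.891) = 5.2350, dy = -2.194 - (1.248) = -3.4420
err = sqrt(27.405225 + 11.847364) = 6.2652

6.2652 m


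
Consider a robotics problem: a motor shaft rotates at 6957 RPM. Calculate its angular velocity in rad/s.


omega = 6957 * 2*pi/60 = 728.5353

728.5353 rad/s


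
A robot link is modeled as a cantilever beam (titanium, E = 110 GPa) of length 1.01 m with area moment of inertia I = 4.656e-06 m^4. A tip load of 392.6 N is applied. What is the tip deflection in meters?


delta = F*L^3/(3*E*I) = 392.6*1.01^3/(3*1.100e+11*4.656e-06)
      = 404.4961726/1536480 = 2.6326e-04

2.6326e-04 m


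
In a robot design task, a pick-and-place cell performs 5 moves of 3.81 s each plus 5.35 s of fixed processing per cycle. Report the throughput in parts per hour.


T_cycle = 5*3.81 + 5.35 = 24.4000 s
rate = 3600/T = 147.5410

147.5410 parts/hour


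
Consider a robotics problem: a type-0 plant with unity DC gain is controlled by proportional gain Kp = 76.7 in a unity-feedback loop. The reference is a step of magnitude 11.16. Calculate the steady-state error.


e_ss = R/(1 + Kp) = 11.16/(1 + 76.7) = 11.16/77.7000 = 0.1436

0.1436


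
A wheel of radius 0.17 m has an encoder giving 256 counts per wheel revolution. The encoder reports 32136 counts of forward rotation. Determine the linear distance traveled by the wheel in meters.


revs = 32136/256 = 125.531250
d = revs * 2*pi*r = 125.531250 * 2*pi*0.17 = 134.0851

134.0851 m


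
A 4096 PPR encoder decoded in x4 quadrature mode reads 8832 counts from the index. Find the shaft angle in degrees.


angle = counts * 360 / (PPR*4) = 8832 * 360 / 16384 = 194.0625

194.0625 degrees


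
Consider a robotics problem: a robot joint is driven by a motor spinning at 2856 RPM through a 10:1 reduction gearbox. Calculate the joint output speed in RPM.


omega_joint = omega_motor / N = 2856 / 10 = 285.6000

285.6000 RPM


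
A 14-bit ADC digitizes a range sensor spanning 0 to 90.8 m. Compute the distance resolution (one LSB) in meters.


res = range / 2^n = 90.8/2^14 = 90.8/16384 = 0.0055

0.0055 m


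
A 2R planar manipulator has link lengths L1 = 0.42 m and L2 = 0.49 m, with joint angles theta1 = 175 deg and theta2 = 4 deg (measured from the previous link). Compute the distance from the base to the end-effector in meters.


x = L1*cos(th1) + L2*cos(th1+th2) = -0.908327
y = L1*sin(th1) + L2*sin(th1+th2) = 0.045157
d = sqrt(x^2 + y^2) = sqrt(0.825058 + 0.002039) = 0.9094

0.9094 m


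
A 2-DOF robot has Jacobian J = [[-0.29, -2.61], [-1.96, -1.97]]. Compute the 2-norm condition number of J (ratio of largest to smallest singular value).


JJ^T eigenvalues: trace(JJ^T) = 14.6187, det(JJ^T) = det(J)^2 = 20.65066249
s_max^2 = (14.6187 + sqrt(131.10373973))/2 = 13.03437707
s_min^2 = (14.6187 - sqrt(131.10373973))/2 = 1.58432293
kappa = s_max/s_min = sqrt(13.03437707/1.58432293) = 2.8683

2.8683


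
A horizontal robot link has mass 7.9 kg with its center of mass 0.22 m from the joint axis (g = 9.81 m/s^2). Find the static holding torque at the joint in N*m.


tau = m*g*L = 7.9 * 9.81 * 0.22 = 17.0498

17.0498 N*m


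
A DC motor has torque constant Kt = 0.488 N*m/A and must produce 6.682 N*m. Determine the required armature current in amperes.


I = tau / Kt = 6.682/0.488 = 13.6926

13.6926 A


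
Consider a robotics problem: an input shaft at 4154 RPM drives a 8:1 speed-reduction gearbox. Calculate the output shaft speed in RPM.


omega_out = omega_in / N = 4154 / 8 = 519.2500

519.2500 RPM


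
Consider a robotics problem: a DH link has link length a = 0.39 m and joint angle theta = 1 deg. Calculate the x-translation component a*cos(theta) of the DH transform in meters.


a*cos(theta) = 0.39*cos(1 deg) = 0.3899

0.3899 m


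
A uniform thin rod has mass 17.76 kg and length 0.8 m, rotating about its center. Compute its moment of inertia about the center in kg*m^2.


I = (1/12)*m*L^2 = (1/12)*17.76*0.8^2 = 0.9472

0.9472 kg*m^2


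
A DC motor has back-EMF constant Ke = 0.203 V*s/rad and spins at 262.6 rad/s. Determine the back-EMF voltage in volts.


V_emf = Ke * omega = 0.203*262.6 = 53.3078

53.3078 V


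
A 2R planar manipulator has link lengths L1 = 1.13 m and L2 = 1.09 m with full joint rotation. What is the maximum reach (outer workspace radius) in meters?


r_max = L1 + L2 = 1.13 + 1.09 = 2.2200

2.2200 m


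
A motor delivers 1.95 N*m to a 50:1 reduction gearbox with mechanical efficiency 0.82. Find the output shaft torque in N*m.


tau_out = tau_in * N * eta = 1.95 * 50 * 0.82 = 79.9500

79.9500 N*m


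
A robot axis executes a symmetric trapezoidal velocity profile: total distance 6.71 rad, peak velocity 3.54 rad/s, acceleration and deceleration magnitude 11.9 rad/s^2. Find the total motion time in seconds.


t_acc = v/a = 3.54/11.9 = 0.297479 s
d_acc = v^2/(2a) = 0.526538 rad (each ramp)
d_cruise = 6.71 - 2*0.526538 = 5.656924 rad
t_cruise = 5.656924/3.54 = 1.598001 s
t_total = 2*0.297479 + 1.598001 = 2.1930

2.1930 s
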